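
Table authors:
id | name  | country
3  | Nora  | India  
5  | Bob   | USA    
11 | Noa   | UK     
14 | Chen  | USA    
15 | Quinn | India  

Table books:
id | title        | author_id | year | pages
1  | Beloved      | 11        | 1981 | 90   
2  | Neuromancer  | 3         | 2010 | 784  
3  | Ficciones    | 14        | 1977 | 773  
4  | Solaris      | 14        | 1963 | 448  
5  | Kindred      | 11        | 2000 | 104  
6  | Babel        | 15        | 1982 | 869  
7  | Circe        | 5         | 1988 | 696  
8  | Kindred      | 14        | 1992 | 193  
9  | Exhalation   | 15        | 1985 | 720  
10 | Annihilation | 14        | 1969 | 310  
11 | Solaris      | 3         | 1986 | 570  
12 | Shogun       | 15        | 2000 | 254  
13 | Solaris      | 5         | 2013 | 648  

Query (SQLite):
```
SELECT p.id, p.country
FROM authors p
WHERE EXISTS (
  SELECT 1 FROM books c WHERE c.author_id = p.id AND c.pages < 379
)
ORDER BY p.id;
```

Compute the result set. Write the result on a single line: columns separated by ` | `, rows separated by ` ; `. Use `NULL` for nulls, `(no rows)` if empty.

11 | UK ; 14 | USA ; 15 | India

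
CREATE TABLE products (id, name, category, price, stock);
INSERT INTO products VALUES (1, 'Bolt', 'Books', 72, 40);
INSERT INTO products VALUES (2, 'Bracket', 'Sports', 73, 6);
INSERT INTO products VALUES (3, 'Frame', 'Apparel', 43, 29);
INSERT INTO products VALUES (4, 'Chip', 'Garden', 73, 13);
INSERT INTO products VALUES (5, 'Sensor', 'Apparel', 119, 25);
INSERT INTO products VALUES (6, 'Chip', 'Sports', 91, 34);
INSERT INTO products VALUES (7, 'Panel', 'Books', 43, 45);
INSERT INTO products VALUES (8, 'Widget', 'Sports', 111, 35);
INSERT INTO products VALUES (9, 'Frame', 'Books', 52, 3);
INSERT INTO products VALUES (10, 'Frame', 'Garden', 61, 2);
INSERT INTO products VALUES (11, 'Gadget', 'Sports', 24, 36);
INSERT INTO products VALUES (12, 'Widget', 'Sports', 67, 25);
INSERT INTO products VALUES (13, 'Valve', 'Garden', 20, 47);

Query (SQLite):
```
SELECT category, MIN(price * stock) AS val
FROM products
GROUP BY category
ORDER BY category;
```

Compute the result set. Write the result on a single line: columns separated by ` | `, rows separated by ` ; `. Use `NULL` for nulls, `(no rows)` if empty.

For each row compute price * stock.
Group by category; take MIN of the expression per group.
  Apparel: ids {3, 5} → MIN(price * stock)=1247
  Books: ids {1, 7, 9} → MIN(price * stock)=156
  Garden: ids {4, 10, 13} → MIN(price * stock)=122
  Sports: ids {2, 6, 8, 11, 12} → MIN(price * stock)=438

Apparel | 1247 ; Books | 156 ; Garden | 122 ; Sports | 438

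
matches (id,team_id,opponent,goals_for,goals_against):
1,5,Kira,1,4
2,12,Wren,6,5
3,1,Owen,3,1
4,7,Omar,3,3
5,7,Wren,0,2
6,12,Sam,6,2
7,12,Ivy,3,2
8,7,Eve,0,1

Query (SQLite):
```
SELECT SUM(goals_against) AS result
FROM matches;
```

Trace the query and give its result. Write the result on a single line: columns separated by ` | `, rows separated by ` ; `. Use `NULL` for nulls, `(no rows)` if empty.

All goals_against values: [4, 5, 1, 3, 2, 2, 2, 1].
SUM of non-NULL values = 20.

20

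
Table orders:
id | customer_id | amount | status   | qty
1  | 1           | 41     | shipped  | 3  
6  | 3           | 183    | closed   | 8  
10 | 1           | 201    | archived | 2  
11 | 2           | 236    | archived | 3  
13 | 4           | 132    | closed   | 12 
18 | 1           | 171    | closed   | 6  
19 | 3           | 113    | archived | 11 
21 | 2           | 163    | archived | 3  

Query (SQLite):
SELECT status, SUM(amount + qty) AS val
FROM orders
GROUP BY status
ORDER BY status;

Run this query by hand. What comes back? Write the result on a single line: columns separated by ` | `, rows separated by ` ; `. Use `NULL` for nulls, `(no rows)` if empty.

archived | 732 ; closed | 512 ; shipped | 44

For each row compute amount + qty.
Group by status; take SUM of the expression per group.
  archived: ids {10, 11, 19, 21} → SUM(amount + qty)=732
  closed: ids {6, 13, 18} → SUM(amount + qty)=512
  shipped: ids {1} → SUM(amount + qty)=44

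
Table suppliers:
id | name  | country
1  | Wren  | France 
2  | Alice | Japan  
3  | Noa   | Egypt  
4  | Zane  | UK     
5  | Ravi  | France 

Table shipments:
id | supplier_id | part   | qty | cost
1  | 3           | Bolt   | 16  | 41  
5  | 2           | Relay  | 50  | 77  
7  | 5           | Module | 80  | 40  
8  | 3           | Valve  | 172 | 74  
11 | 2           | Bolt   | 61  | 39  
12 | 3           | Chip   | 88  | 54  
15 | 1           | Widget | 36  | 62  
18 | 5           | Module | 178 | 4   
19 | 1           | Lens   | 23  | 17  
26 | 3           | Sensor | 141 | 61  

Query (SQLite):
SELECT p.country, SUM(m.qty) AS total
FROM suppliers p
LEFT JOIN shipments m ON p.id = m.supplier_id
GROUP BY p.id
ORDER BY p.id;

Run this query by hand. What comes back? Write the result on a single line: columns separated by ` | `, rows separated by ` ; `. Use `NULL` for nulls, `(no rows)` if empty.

France | 59 ; Japan | 111 ; Egypt | 417 ; UK | NULL ; France | 258

LEFT JOIN keeps every suppliers row; unmatched ones get NULL for shipments columns.
Group by suppliers.id and compute SUM(m.qty). SUM over an all-NULL group is NULL.
  1: ids {15, 19} → SUM(m.qty)=59
  2: ids {5, 11} → SUM(m.qty)=111
  3: ids {1, 8, 12, 26} → SUM(m.qty)=417
  4: ids {—} → SUM(m.qty)=NULL
  5: ids {7, 18} → SUM(m.qty)=258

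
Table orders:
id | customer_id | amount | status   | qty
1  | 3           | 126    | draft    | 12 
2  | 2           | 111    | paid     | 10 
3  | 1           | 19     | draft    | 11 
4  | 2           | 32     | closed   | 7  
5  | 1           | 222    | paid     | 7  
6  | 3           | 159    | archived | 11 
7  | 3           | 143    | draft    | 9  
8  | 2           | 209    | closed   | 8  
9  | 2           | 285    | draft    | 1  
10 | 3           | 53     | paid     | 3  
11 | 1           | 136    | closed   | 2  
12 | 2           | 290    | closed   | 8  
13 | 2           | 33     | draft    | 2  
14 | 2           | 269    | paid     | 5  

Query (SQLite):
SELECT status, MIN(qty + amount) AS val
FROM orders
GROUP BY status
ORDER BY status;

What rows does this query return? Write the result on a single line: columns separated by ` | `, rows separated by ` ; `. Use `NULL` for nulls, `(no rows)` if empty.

For each row compute qty + amount.
Group by status; take MIN of the expression per group.
  archived: ids {6} → MIN(qty + amount)=170
  closed: ids {4, 8, 11, 12} → MIN(qty + amount)=39
  draft: ids {1, 3, 7, 9, 13} → MIN(qty + amount)=30
  paid: ids {2, 5, 10, 14} → MIN(qty + amount)=56

archived | 170 ; closed | 39 ; draft | 30 ; paid | 56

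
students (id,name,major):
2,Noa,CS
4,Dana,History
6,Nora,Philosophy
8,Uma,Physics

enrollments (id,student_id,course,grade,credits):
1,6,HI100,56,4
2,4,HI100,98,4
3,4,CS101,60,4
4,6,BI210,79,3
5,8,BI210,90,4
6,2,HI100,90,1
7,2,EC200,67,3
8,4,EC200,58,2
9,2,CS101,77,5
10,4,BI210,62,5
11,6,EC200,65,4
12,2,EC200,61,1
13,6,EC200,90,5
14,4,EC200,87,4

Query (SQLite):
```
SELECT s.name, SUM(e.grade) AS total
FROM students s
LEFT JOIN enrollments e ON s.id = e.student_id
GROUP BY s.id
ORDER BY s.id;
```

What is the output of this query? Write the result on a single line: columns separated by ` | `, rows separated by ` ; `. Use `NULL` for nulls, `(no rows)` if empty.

Noa | 295 ; Dana | 365 ; Nora | 290 ; Uma | 90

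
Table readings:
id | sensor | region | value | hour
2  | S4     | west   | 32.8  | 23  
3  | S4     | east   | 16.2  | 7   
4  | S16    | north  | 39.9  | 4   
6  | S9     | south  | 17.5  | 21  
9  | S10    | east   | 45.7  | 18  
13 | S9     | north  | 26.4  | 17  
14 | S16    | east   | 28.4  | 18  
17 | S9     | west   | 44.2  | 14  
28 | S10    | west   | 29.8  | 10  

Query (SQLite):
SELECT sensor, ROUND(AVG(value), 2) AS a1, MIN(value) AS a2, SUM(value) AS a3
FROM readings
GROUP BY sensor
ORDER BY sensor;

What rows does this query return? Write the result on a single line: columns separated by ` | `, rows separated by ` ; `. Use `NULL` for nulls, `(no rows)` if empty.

S10 | 37.75 | 29.8 | 75.5 ; S16 | 34.15 | 28.4 | 68.3 ; S4 | 24.5 | 16.2 | 49 ; S9 | 29.37 | 17.5 | 88.1

Group readings by sensor.
Per group compute: ROUND(AVG(value), 2), MIN(value), SUM(value).
  S10: ids {9, 28} → ROUND(AVG(value), 2)=37.75, MIN(value)=29.8, SUM(value)=75.5
  S16: ids {4, 14} → ROUND(AVG(value), 2)=34.15, MIN(value)=28.4, SUM(value)=68.3
  S4: ids {2, 3} → ROUND(AVG(value), 2)=24.5, MIN(value)=16.2, SUM(value)=49
  S9: ids {6, 13, 17} → ROUND(AVG(value), 2)=29.37, MIN(value)=17.5, SUM(value)=88.1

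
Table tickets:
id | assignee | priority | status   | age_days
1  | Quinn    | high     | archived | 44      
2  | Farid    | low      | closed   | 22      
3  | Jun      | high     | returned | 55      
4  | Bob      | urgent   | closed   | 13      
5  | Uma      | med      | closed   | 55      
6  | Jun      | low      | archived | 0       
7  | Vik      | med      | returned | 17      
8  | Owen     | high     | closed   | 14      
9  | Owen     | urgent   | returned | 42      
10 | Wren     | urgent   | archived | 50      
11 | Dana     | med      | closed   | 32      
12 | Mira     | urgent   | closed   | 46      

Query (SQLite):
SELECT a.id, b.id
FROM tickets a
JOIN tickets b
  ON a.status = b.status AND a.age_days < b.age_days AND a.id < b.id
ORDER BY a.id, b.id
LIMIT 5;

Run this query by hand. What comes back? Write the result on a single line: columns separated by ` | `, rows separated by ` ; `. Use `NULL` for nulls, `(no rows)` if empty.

Pairs (a,b) with same status, a.age_days < b.age_days, a.id < b.id.
status groups: archived:{1,6,10} closed:{2,4,5,8,11,12} returned:{3,7,9}
Ordered by (a.id, b.id); first 5.

1 | 10 ; 2 | 5 ; 2 | 11 ; 2 | 12 ; 4 | 5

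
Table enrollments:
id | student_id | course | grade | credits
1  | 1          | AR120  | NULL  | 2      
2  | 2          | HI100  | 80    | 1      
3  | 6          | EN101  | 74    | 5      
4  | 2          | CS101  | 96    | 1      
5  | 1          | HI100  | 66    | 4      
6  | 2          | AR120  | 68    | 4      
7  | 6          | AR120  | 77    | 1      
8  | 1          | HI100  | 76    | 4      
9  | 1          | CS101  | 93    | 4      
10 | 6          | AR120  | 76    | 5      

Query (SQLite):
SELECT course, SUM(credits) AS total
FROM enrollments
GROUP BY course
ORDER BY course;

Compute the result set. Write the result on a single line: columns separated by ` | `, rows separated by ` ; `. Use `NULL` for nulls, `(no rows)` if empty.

Partition enrollments by course; compute SUM(credits) within each group.
  AR120: ids {1, 6, 7, 10} → SUM(credits)=12
  CS101: ids {4, 9} → SUM(credits)=5
  EN101: ids {3} → SUM(credits)=5
  HI100: ids {2, 5, 8} → SUM(credits)=9

AR120 | 12 ; CS101 | 5 ; EN101 | 5 ; HI100 | 9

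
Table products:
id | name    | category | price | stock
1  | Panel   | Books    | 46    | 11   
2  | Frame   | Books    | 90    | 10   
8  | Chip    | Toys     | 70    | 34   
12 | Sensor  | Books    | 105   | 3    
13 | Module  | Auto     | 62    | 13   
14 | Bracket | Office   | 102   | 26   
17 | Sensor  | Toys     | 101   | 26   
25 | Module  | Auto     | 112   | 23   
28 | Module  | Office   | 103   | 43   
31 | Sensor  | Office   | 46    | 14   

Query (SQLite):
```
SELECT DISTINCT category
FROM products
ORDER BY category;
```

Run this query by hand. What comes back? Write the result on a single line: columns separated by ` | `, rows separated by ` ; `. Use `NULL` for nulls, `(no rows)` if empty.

Auto ; Books ; Office ; Toys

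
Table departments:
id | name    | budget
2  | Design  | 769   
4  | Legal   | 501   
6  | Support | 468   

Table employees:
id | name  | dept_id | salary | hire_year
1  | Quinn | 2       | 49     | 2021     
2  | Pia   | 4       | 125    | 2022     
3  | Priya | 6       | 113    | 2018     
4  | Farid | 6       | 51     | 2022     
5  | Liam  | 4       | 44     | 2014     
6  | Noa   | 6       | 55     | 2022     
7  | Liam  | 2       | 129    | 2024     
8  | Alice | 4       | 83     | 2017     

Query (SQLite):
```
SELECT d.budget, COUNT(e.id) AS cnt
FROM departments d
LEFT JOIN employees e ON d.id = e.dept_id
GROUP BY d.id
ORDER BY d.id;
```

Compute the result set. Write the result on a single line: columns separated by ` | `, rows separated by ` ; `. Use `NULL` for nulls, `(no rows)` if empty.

769 | 2 ; 501 | 3 ; 468 | 3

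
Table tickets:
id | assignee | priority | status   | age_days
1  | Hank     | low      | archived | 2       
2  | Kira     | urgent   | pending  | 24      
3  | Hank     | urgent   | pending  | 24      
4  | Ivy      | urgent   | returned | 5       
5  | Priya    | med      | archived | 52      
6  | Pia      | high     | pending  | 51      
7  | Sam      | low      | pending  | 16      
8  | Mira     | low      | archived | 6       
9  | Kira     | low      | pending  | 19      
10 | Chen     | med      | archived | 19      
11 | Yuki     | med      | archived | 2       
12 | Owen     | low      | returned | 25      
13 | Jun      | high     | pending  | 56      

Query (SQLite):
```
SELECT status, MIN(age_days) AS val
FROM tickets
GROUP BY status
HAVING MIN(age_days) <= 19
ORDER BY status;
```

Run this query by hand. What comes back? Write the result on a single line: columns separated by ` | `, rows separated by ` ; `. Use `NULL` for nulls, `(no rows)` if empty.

archived | 2 ; pending | 16 ; returned | 5

Partition tickets by status; compute MIN(age_days) within each group.
HAVING: keep groups where MIN(age_days) <= 19.
  archived: ids {1, 5, 8, 10, 11} → MIN(age_days)=2
  pending: ids {2, 3, 6, 7, 9, 13} → MIN(age_days)=16
  returned: ids {4, 12} → MIN(age_days)=5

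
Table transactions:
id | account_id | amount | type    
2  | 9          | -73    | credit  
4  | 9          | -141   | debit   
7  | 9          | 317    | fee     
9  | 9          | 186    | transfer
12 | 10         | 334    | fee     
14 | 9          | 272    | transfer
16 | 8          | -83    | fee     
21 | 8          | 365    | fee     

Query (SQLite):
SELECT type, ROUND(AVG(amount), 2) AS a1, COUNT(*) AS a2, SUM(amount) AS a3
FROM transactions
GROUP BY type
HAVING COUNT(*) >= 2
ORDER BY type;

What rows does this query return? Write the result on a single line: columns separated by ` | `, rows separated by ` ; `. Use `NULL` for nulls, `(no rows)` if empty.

fee | 233.25 | 4 | 933 ; transfer | 229 | 2 | 458

Group transactions by type.
Per group compute: ROUND(AVG(amount), 2), COUNT(*), SUM(amount).
HAVING: drop groups with fewer than 2 rows.
  credit: ids {2} → ROUND(AVG(amount), 2)=-73, COUNT(*)=1, SUM(amount)=-73
  debit: ids {4} → ROUND(AVG(amount), 2)=-141, COUNT(*)=1, SUM(amount)=-141
  fee: ids {7, 12, 16, 21} → ROUND(AVG(amount), 2)=233.25, COUNT(*)=4, SUM(amount)=933
  transfer: ids {9, 14} → ROUND(AVG(amount), 2)=229, COUNT(*)=2, SUM(amount)=458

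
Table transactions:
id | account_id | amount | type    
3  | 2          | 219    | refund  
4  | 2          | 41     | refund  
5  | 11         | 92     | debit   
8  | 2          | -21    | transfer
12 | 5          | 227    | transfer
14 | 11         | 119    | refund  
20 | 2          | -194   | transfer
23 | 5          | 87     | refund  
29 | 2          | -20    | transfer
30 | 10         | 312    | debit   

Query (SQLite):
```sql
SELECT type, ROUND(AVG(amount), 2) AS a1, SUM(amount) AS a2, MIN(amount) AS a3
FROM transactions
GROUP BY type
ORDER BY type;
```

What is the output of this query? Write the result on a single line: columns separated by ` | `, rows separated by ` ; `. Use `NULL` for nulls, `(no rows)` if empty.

debit | 202 | 404 | 92 ; refund | 116.5 | 466 | 41 ; transfer | -2 | -8 | -194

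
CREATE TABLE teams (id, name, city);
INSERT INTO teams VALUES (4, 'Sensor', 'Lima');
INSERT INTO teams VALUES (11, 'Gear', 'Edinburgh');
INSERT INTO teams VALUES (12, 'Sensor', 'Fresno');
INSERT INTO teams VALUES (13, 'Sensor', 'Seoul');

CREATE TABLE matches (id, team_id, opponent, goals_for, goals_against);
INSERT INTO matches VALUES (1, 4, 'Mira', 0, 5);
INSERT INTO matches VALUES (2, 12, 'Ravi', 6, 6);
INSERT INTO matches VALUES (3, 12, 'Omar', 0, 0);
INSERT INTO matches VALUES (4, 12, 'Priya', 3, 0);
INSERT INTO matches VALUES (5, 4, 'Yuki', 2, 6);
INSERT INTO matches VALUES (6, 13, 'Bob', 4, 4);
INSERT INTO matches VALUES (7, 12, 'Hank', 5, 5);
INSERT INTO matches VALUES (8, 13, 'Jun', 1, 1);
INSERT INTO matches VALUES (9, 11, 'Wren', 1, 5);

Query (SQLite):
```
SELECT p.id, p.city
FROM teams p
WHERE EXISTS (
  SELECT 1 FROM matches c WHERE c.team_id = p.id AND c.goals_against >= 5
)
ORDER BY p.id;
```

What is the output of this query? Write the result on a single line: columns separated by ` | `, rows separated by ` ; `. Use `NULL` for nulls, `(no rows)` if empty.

For each teams row, check whether any matches with matching team_id has goals_against >= 5.
Keep rows where that is true.

4 | Lima ; 11 | Edinburgh ; 12 | Fresno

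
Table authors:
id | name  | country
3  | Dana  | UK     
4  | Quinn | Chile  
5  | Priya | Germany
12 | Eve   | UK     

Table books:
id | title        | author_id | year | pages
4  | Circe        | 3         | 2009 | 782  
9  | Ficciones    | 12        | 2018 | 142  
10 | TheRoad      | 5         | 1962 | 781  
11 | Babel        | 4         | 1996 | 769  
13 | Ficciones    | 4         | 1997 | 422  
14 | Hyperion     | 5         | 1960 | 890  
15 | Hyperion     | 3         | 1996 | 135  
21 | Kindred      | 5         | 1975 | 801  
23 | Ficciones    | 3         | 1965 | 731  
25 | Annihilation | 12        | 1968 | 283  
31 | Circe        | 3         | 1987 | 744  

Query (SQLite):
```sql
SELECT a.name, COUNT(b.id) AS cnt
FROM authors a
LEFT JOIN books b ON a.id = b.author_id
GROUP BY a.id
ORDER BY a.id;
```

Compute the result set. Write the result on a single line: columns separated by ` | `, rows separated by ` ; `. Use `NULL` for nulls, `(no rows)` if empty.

Dana | 4 ; Quinn | 2 ; Priya | 3 ; Eve | 2

LEFT JOIN keeps every authors row; unmatched ones get NULL for books columns.
Group by authors.id and compute COUNT(b.id). COUNT(col) of an all-NULL group is 0.
  3: ids {4, 15, 23, 31} → COUNT(b.id)=4
  4: ids {11, 13} → COUNT(b.id)=2
  5: ids {10, 14, 21} → COUNT(b.id)=3
  12: ids {9, 25} → COUNT(b.id)=2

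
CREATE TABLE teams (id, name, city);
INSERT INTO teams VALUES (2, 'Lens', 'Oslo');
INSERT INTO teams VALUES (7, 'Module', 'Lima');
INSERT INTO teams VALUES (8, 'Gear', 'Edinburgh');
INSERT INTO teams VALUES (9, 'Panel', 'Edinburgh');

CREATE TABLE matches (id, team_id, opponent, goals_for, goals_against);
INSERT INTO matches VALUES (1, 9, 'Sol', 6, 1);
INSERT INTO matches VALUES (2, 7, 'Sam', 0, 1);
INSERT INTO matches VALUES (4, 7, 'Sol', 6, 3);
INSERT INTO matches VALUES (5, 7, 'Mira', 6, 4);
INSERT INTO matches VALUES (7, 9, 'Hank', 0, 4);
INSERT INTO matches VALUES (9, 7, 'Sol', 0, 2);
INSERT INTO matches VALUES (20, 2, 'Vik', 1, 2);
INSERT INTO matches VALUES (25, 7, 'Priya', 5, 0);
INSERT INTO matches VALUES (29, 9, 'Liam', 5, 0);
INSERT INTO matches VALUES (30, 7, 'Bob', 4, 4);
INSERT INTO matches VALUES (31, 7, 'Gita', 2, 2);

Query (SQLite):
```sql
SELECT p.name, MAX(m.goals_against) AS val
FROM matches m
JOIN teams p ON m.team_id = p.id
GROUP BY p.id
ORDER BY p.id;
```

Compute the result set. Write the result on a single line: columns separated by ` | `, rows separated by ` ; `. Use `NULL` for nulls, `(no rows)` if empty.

Lens | 2 ; Module | 4 ; Panel | 4

Join each matches row to its teams via team_id.
Group joined rows by teams.id; compute MAX(m.goals_against) per group.
  2: ids {20} → MAX(m.goals_against)=2
  7: ids {2, 4, 5, 9, 25, 30, 31} → MAX(m.goals_against)=4
  9: ids {1, 7, 29} → MAX(m.goals_against)=4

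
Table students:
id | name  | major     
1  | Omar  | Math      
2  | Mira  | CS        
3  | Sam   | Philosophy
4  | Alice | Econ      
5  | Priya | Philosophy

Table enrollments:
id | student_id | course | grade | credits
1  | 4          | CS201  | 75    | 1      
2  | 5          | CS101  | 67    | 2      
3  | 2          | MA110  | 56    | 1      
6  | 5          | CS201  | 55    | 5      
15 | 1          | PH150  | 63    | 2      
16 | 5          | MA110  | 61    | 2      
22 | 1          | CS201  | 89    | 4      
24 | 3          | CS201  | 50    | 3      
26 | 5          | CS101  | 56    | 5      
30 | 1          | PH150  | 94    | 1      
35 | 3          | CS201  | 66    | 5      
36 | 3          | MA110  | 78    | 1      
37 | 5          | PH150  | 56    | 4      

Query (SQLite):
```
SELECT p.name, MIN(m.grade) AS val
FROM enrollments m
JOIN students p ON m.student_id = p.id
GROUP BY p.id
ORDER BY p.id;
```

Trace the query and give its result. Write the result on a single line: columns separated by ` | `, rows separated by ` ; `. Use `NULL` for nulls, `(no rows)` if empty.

Join each enrollments row to its students via student_id.
Group joined rows by students.id; compute MIN(m.grade) per group.
  1: ids {15, 22, 30} → MIN(m.grade)=63
  2: ids {3} → MIN(m.grade)=56
  3: ids {24, 35, 36} → MIN(m.grade)=50
  4: ids {1} → MIN(m.grade)=75
  5: ids {2, 6, 16, 26, 37} → MIN(m.grade)=55

Omar | 63 ; Mira | 56 ; Sam | 50 ; Alice | 75 ; Priya | 55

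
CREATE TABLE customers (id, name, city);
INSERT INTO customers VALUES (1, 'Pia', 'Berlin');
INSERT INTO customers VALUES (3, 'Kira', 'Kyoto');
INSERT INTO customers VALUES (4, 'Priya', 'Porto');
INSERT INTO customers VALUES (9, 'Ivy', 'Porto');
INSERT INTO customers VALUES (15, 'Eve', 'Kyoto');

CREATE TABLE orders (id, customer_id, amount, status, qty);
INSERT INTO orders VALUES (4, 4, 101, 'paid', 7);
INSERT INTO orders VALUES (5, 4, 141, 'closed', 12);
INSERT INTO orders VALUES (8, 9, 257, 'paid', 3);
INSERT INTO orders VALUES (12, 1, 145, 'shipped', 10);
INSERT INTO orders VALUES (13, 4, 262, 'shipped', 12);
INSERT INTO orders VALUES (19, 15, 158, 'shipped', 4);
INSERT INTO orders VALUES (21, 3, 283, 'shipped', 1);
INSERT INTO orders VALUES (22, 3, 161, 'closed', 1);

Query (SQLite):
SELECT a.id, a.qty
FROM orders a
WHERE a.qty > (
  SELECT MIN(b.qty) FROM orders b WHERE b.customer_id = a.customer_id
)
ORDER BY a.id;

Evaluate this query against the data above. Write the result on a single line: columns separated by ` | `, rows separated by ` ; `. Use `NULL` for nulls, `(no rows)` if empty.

For each orders row a, compute MIN(qty) over rows sharing a.customer_id.
Keep row a if a.qty > that per-group MIN.
  customer_id=1: MIN(qty) = 10
  customer_id=3: MIN(qty) = 1
  customer_id=4: MIN(qty) = 7
  customer_id=9: MIN(qty) = 3
  customer_id=15: MIN(qty) = 4

5 | 12 ; 13 | 12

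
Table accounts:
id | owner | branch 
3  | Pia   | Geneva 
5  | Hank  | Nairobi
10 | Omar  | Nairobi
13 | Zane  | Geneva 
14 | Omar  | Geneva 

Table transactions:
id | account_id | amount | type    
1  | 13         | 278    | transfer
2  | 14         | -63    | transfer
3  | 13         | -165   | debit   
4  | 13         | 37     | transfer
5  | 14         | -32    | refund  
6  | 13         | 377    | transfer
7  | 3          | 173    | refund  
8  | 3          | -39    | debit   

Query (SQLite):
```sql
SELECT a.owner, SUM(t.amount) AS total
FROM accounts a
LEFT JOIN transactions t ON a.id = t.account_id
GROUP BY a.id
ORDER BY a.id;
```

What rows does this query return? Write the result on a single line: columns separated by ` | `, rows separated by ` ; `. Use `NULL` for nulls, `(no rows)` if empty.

Pia | 134 ; Hank | NULL ; Omar | NULL ; Zane | 527 ; Omar | -95

LEFT JOIN keeps every accounts row; unmatched ones get NULL for transactions columns.
Group by accounts.id and compute SUM(t.amount). SUM over an all-NULL group is NULL.
  3: ids {7, 8} → SUM(t.amount)=134
  5: ids {—} → SUM(t.amount)=NULL
  10: ids {—} → SUM(t.amount)=NULL
  13: ids {1, 3, 4, 6} → SUM(t.amount)=527
  14: ids {2, 5} → SUM(t.amount)=-95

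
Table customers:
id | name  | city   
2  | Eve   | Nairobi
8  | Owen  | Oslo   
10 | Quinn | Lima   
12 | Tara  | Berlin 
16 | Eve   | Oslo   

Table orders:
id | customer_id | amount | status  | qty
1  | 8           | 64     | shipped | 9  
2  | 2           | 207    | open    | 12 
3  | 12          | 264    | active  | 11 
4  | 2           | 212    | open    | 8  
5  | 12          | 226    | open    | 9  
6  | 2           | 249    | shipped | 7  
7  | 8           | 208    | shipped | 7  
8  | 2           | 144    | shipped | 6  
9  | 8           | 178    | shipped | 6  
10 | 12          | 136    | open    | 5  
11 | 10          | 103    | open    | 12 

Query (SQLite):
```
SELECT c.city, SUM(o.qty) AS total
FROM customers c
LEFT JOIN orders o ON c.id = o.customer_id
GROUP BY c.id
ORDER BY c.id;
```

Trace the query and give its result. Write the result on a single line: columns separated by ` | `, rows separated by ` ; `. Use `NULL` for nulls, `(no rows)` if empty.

LEFT JOIN keeps every customers row; unmatched ones get NULL for orders columns.
Group by customers.id and compute SUM(o.qty). SUM over an all-NULL group is NULL.
  2: ids {2, 4, 6, 8} → SUM(o.qty)=33
  8: ids {1, 7, 9} → SUM(o.qty)=22
  10: ids {11} → SUM(o.qty)=12
  12: ids {3, 5, 10} → SUM(o.qty)=25
  16: ids {—} → SUM(o.qty)=NULL

Nairobi | 33 ; Oslo | 22 ; Lima | 12 ; Berlin | 25 ; Oslo | NULL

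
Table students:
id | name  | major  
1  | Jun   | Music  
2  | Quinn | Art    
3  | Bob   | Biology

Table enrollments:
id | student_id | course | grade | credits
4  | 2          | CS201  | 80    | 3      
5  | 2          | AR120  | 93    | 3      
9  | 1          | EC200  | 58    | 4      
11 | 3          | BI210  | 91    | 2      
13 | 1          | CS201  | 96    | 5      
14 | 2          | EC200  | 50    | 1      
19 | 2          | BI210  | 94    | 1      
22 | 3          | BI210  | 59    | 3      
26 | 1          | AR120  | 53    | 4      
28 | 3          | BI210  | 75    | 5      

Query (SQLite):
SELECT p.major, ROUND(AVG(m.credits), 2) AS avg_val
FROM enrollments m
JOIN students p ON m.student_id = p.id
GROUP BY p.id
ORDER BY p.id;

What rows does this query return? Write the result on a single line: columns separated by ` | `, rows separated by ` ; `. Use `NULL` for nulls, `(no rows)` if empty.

Join each enrollments row to its students via student_id.
Group joined rows by students.id; compute ROUND(AVG(m.credits), 2) per group.
  1: ids {9, 13, 26} → ROUND(AVG(m.credits), 2)=4.33
  2: ids {4, 5, 14, 19} → ROUND(AVG(m.credits), 2)=2
  3: ids {11, 22, 28} → ROUND(AVG(m.credits), 2)=3.33

Music | 4.33 ; Art | 2 ; Biology | 3.33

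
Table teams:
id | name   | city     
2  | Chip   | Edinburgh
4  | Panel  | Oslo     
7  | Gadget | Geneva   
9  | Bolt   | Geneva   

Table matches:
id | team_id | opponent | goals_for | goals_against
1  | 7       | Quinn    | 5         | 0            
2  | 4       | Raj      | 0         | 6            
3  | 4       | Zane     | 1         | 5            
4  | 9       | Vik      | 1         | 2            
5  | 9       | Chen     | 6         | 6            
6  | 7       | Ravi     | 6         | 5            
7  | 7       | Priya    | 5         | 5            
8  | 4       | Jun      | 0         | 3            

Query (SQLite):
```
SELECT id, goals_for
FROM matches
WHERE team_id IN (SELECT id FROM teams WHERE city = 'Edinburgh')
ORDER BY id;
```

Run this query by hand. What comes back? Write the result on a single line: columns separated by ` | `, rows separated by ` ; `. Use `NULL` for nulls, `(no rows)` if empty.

(no rows)

Inner query: teams.id where city = 'Edinburgh'.
Outer: keep matches rows whose team_id is in that set.
Inner query → {2}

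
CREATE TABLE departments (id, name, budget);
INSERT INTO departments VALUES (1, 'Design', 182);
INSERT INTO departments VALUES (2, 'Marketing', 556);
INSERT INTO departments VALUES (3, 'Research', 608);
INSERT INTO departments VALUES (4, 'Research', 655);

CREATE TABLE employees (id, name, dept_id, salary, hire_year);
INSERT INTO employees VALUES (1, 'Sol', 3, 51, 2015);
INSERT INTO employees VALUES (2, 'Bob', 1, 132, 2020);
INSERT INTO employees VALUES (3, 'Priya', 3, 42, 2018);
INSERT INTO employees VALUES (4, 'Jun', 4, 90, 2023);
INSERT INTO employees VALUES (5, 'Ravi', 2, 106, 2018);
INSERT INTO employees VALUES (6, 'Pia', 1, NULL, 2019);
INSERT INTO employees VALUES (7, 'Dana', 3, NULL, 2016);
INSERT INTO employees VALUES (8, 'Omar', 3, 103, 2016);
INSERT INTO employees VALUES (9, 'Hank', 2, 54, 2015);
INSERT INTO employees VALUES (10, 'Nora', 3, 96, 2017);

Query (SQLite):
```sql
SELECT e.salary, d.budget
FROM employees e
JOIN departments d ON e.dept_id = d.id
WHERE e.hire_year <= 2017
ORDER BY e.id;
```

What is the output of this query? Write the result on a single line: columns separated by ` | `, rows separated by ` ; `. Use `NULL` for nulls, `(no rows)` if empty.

Each employees row matches the departments row where dept_id = departments.id.
Then keep rows with e.hire_year <= 2017.

51 | 608 ; NULL | 608 ; 103 | 608 ; 54 | 556 ; 96 | 608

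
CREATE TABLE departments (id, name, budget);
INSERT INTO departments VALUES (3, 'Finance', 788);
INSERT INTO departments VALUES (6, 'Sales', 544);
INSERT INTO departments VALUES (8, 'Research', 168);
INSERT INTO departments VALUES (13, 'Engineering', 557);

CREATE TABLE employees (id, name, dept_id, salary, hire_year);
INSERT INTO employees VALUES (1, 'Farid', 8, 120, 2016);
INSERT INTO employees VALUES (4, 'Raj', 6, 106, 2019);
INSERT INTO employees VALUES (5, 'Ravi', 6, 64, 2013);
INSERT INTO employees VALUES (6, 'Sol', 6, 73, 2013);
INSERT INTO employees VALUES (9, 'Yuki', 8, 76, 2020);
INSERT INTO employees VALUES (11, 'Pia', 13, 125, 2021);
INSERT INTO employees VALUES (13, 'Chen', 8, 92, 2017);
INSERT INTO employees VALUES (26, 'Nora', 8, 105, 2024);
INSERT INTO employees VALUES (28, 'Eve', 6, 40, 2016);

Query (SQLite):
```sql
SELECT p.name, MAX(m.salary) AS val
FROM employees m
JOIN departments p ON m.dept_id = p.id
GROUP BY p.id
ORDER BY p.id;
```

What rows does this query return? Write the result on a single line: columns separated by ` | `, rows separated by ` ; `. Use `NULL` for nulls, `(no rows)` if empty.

Join each employees row to its departments via dept_id.
Group joined rows by departments.id; compute MAX(m.salary) per group.
  6: ids {4, 5, 6, 28} → MAX(m.salary)=106
  8: ids {1, 9, 13, 26} → MAX(m.salary)=120
  13: ids {11} → MAX(m.salary)=125

Sales | 106 ; Research | 120 ; Engineering | 125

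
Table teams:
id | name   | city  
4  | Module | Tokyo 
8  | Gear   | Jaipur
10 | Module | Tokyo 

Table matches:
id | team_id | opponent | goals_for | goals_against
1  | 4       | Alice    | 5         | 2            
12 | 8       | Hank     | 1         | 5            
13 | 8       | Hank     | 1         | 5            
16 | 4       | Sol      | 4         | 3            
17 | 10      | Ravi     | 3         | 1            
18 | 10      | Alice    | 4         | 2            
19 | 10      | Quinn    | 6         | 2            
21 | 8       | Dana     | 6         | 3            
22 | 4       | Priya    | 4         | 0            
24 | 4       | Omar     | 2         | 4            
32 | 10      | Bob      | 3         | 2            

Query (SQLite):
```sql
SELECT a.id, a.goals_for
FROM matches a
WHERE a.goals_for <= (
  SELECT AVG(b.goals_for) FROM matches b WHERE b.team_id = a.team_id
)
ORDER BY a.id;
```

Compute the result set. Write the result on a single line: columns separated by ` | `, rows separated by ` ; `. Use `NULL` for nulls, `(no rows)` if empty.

12 | 1 ; 13 | 1 ; 17 | 3 ; 18 | 4 ; 24 | 2 ; 32 | 3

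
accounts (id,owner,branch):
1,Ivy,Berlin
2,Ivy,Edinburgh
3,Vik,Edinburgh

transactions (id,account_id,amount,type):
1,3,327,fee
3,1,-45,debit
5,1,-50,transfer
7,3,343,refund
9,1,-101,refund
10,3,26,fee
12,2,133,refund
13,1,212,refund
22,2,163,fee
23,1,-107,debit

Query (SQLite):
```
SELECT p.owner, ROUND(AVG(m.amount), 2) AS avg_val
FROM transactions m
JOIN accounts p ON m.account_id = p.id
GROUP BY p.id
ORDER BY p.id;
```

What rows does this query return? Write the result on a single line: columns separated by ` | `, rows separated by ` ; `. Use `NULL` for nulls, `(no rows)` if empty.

Ivy | -18.2 ; Ivy | 148 ; Vik | 232

Join each transactions row to its accounts via account_id.
Group joined rows by accounts.id; compute ROUND(AVG(m.amount), 2) per group.
  1: ids {3, 5, 9, 13, 23} → ROUND(AVG(m.amount), 2)=-18.2
  2: ids {12, 22} → ROUND(AVG(m.amount), 2)=148
  3: ids {1, 7, 10} → ROUND(AVG(m.amount), 2)=232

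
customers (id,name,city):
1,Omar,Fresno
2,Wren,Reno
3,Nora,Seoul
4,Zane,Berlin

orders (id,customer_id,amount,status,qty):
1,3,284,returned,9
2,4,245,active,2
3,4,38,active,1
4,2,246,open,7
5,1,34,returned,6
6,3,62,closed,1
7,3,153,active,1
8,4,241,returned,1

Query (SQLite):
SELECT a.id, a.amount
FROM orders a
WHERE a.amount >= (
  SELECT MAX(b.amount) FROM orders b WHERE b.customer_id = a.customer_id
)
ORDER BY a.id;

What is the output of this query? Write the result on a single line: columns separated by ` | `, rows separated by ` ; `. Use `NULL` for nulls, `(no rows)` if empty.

1 | 284 ; 2 | 245 ; 4 | 246 ; 5 | 34

For each orders row a, compute MAX(amount) over rows sharing a.customer_id.
Keep row a if a.amount >= that per-group MAX.
  customer_id=1: MAX(amount) = 34
  customer_id=2: MAX(amount) = 246
  customer_id=3: MAX(amount) = 284
  customer_id=4: MAX(amount) = 245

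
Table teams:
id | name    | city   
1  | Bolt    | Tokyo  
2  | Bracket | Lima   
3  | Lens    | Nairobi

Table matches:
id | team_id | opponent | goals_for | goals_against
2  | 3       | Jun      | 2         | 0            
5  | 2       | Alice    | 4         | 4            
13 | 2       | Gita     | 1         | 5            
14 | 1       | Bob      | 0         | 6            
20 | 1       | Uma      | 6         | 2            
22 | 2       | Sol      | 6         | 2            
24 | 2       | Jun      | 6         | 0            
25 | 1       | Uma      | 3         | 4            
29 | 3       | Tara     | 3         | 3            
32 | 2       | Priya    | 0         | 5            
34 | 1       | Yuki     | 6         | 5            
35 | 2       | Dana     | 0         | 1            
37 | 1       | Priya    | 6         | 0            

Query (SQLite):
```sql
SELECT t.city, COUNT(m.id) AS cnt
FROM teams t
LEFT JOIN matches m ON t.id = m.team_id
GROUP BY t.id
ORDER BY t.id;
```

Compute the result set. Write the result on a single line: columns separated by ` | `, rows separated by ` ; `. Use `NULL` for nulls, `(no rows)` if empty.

LEFT JOIN keeps every teams row; unmatched ones get NULL for matches columns.
Group by teams.id and compute COUNT(m.id). COUNT(col) of an all-NULL group is 0.
  1: ids {14, 20, 25, 34, 37} → COUNT(m.id)=5
  2: ids {5, 13, 22, 24, 32, 35} → COUNT(m.id)=6
  3: ids {2, 29} → COUNT(m.id)=2

Tokyo | 5 ; Lima | 6 ; Nairobi | 2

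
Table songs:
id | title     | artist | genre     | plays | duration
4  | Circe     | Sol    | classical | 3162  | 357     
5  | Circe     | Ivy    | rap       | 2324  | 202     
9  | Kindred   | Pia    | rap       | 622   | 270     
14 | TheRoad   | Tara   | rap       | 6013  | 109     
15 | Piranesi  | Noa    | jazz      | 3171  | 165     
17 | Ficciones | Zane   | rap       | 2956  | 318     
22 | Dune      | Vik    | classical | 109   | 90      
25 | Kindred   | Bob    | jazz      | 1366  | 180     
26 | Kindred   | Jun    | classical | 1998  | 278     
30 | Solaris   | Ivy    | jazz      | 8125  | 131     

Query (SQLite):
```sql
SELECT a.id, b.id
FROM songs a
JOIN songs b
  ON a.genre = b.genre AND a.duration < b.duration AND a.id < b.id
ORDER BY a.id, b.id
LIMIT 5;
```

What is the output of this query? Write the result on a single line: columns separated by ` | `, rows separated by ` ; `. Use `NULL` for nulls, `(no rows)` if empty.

Pairs (a,b) with same genre, a.duration < b.duration, a.id < b.id.
genre groups: classical:{4,22,26} jazz:{15,25,30} rap:{5,9,14,17}
Ordered by (a.id, b.id); first 5.

5 | 9 ; 5 | 17 ; 9 | 17 ; 14 | 17 ; 15 | 25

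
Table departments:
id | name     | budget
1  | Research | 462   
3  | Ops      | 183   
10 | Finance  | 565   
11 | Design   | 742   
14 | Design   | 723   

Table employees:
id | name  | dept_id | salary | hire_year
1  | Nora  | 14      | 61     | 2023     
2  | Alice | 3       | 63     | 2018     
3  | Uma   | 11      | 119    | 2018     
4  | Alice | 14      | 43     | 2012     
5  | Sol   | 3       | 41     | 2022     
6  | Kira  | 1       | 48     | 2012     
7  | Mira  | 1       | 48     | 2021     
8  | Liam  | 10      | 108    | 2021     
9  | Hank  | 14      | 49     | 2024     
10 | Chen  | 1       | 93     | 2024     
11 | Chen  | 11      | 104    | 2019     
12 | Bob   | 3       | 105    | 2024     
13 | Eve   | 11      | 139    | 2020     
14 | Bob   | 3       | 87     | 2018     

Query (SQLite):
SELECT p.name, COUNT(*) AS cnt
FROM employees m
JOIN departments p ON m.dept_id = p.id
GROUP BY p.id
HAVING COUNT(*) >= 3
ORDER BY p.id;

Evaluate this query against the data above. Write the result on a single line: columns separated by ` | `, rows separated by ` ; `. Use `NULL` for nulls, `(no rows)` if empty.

Research | 3 ; Ops | 4 ; Design | 3 ; Design | 3

Join each employees row to its departments via dept_id.
Group joined rows by departments.id; compute COUNT(*) per group.
HAVING: keep groups with count ≥ 3.
  1: ids {6, 7, 10} → COUNT(*)=3
  3: ids {2, 5, 12, 14} → COUNT(*)=4
  10: ids {8} → COUNT(*)=1
  11: ids {3, 11, 13} → COUNT(*)=3
  14: ids {1, 4, 9} → COUNT(*)=3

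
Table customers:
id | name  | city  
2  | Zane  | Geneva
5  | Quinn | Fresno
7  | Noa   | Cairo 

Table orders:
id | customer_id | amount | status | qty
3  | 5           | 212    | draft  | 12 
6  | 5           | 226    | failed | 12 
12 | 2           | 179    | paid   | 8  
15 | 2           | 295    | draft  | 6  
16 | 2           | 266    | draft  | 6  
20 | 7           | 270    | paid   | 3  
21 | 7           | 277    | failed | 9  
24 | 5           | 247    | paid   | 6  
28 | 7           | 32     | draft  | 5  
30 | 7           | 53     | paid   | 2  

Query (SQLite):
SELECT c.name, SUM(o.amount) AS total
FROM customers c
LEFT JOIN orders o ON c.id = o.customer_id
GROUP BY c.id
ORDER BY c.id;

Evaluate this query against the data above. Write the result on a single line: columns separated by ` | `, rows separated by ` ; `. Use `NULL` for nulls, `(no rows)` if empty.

LEFT JOIN keeps every customers row; unmatched ones get NULL for orders columns.
Group by customers.id and compute SUM(o.amount). SUM over an all-NULL group is NULL.
  2: ids {12, 15, 16} → SUM(o.amount)=740
  5: ids {3, 6, 24} → SUM(o.amount)=685
  7: ids {20, 21, 28, 30} → SUM(o.amount)=632

Zane | 740 ; Quinn | 685 ; Noa | 632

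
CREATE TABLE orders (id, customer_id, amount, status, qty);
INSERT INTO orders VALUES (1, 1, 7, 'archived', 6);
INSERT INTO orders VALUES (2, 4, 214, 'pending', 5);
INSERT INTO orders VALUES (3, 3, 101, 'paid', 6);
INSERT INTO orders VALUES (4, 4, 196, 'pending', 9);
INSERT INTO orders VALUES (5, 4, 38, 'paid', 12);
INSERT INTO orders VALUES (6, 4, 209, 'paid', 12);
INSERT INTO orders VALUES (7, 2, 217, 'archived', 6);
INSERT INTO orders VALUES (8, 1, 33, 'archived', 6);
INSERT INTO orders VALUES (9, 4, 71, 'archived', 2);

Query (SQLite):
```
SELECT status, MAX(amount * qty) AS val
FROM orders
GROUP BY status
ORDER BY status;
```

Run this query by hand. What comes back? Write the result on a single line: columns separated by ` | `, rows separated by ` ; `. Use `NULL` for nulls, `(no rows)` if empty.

For each row compute amount * qty.
Group by status; take MAX of the expression per group.
  archived: ids {1, 7, 8, 9} → MAX(amount * qty)=1302
  paid: ids {3, 5, 6} → MAX(amount * qty)=2508
  pending: ids {2, 4} → MAX(amount * qty)=1764

archived | 1302 ; paid | 2508 ; pending | 1764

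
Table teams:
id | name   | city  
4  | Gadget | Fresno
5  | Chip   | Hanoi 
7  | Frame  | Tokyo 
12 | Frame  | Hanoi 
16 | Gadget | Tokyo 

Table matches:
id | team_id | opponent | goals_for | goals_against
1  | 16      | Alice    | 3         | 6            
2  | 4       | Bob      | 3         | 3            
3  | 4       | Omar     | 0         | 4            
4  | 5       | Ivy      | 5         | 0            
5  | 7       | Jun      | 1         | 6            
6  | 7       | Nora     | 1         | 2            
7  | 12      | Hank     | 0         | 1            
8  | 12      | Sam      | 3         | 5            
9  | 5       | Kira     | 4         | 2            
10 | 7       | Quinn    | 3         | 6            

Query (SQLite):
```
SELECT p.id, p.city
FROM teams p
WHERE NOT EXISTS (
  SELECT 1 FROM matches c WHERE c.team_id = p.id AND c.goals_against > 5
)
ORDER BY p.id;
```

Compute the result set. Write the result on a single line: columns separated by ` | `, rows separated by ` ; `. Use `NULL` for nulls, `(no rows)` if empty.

For each teams row, check whether any matches with matching team_id has goals_against > 5.
Keep rows where that is false.

4 | Fresno ; 5 | Hanoi ; 12 | Hanoi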